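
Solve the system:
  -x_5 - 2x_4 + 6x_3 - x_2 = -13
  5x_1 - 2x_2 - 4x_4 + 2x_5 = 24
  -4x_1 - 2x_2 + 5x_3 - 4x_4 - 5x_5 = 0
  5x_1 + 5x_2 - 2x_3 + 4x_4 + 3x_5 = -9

Row-reduce:
Swap R1 and R2.
R1 ← R1 / (5).
R3 ← R3 + 4·R1.
R4 ← R4 − 5·R1.
R2 ← R2 / (-1).
R1 ← R1 + 2/5·R2.
R3 ← R3 + 18/5·R2.
R4 ← R4 − 7·R2.
R3 ← R3 / (-83/5).
R1 ← R1 + 12/5·R3.
R2 ← R2 + 6·R3.
R4 ← R4 − 40·R3.
R4 ← R4 / (-6).
R2 ← R2 − 2·R4.
Rank is 4 with 5 unknowns, leaving x_5 free.

infinitely many solutions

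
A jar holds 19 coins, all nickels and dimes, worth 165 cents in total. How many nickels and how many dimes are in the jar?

nickels: 5, dimes: 14

Let n = nickels, d = dimes.
  n + d = 19
  10d + 5n = 165
Row-reduce the augmented matrix:
R2 ← R2 − 5·R1.
R2 ← R2 / (5).
R1 ← R1 − 1·R2.
Reading off the reduced rows gives n = 5, d = 14.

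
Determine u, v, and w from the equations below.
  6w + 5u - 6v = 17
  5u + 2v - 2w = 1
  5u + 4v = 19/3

Row-reduce the augmented matrix:
R1 ← R1 / (5).
R2 ← R2 − 5·R1.
R3 ← R3 − 5·R1.
R2 ← R2 / (8).
R1 ← R1 + 6/5·R2.
R3 ← R3 − 10·R2.
R3 ← R3 / (4).
R2 ← R2 + 1·R3.
Reading off the reduced rows gives u = 1, v = 1/3, w = 7/3.

u = 1, v = 1/3, w = 7/3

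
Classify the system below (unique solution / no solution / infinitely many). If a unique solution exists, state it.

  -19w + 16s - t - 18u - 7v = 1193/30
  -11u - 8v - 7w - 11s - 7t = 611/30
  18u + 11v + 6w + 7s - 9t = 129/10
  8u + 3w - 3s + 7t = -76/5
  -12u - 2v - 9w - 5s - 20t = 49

u = 1/2, v = 1/2, w = -8/3, s = 0, t = -8/5

Row-reduce the augmented matrix:
R1 ← R1 / (-18).
R2 ← R2 + 11·R1.
R3 ← R3 − 18·R1.
R4 ← R4 − 8·R1.
R5 ← R5 + 12·R1.
R2 ← R2 / (-67/18).
R1 ← R1 − 7/18·R2.
R3 ← R3 − 4·R2.
R4 ← R4 + 28/9·R2.
R5 ← R5 − 8/3·R2.
R3 ← R3 / (-539/67).
R1 ← R1 − 103/67·R3.
R2 ← R2 + 83/67·R3.
R4 ← R4 + 623/67·R3.
R5 ← R5 − 467/67·R3.
R4 ← R4 / (1594/77).
R1 ← R1 + 1580/539·R4.
R2 ← R2 − 2953/539·R4.
R3 ← R3 + 45/539·R4.
R5 ← R5 + 16154/539·R4.
R5 ← R5 / (38613/5579).
R1 ← R1 − 3403/5579·R5.
R2 ← R2 + 44563/11158·R5.
R3 ← R3 − 24805/11158·R5.
R4 ← R4 − 2417/1594·R5.
Reading off the reduced rows gives u = 1/2, v = 1/2, w = -8/3, s = 0, t = -8/5.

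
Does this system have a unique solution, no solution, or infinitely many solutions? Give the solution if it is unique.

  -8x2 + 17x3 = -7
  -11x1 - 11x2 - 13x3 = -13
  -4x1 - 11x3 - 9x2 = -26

x1 = -3, x2 = 3, x3 = 1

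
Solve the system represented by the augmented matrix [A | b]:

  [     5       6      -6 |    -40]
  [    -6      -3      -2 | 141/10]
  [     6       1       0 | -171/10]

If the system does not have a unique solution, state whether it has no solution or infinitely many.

x_1 = -13/5, x_2 = -3/2, x_3 = 3

Row-reduce the augmented matrix:
R1 ← R1 / (5).
R2 ← R2 + 6·R1.
R3 ← R3 − 6·R1.
R2 ← R2 / (21/5).
R1 ← R1 − 6/5·R2.
R3 ← R3 + 31/5·R2.
R3 ← R3 / (-134/21).
R1 ← R1 − 10/7·R3.
R2 ← R2 + 46/21·R3.
Reading off the reduced rows gives x_1 = -13/5, x_2 = -3/2, x_3 = 3.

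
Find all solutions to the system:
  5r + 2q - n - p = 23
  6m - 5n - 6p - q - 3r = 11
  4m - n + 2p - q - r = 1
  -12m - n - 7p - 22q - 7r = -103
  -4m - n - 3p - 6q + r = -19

infinitely many solutions

Row-reduce:
Swap R1 and R2.
R1 ← R1 / (6).
R3 ← R3 − 4·R1.
R4 ← R4 + 12·R1.
R5 ← R5 + 4·R1.
R2 ← R2 / (-1).
R1 ← R1 + 5/6·R2.
R3 ← R3 − 7/3·R2.
R4 ← R4 + 11·R2.
R5 ← R5 + 13/3·R2.
R3 ← R3 / (11/3).
R1 ← R1 + 1/6·R3.
R2 ← R2 − 1·R3.
R4 ← R4 + 8·R3.
R5 ← R5 + 8/3·R3.
R4 ← R4 / (-402/11).
R1 ← R1 + 18/11·R4.
R2 ← R2 + 35/11·R4.
R3 ← R3 − 13/11·R4.
R5 ← R5 + 134/11·R4.
Rank is 4 with 5 unknowns, leaving r free.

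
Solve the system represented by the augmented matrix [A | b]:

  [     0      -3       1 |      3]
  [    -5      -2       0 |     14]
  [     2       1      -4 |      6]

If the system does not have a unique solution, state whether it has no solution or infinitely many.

Row-reduce the augmented matrix:
Swap R1 and R2.
R1 ← R1 / (-5).
R3 ← R3 − 2·R1.
R2 ← R2 / (-3).
R1 ← R1 − 2/5·R2.
R3 ← R3 − 1/5·R2.
R3 ← R3 / (-59/15).
R1 ← R1 − 2/15·R3.
R2 ← R2 + 1/3·R3.
Reading off the reduced rows gives x_1 = -2, x_2 = -2, x_3 = -3.

x_1 = -2, x_2 = -2, x_3 = -3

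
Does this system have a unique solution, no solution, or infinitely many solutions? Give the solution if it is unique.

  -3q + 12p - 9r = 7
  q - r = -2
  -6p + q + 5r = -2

no solution

Row-reduce:
R1 ← R1 / (12).
R3 ← R3 + 6·R1.
R1 ← R1 + 1/4·R2.
R3 ← R3 + 1/2·R2.
Row 3 reduces to 0 = 1/2, a contradiction. The system is inconsistent.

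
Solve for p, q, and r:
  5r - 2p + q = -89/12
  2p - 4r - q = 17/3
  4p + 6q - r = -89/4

Row-reduce the augmented matrix:
R1 ← R1 / (-2).
R2 ← R2 − 2·R1.
R3 ← R3 − 4·R1.
Swap R2 and R3.
R2 ← R2 / (8).
R1 ← R1 + 1/2·R2.
R1 ← R1 + 31/16·R3.
R2 ← R2 − 9/8·R3.
Reading off the reduced rows gives p = -2, q = -8/3, r = -7/4.

p = -2, q = -8/3, r = -7/4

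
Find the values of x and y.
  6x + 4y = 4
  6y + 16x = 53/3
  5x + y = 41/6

Row-reduce the augmented matrix:
R1 ← R1 / (6).
R2 ← R2 − 16·R1.
R3 ← R3 − 5·R1.
R2 ← R2 / (-14/3).
R1 ← R1 − 2/3·R2.
R3 ← R3 + 7/3·R2.
R3 reduces to 0 = 0, so the extra equation is consistent.
Reading off the reduced rows gives x = 5/3, y = -3/2.

x = 5/3, y = -3/2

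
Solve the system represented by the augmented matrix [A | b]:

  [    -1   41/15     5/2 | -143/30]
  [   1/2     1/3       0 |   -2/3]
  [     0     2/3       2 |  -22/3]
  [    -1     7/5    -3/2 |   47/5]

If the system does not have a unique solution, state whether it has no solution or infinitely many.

Row-reduce:
R1 ← R1 / (-1).
R2 ← R2 − 1/2·R1.
R4 ← R4 + 1·R1.
R2 ← R2 / (17/10).
R1 ← R1 + 41/15·R2.
R3 ← R3 − 2/3·R2.
R4 ← R4 + 4/3·R2.
R3 ← R3 / (77/51).
R1 ← R1 + 25/51·R3.
R2 ← R2 − 25/34·R3.
R4 ← R4 + 154/51·R3.
Row 4 reduces to 0 = -1/2, a contradiction. The system is inconsistent.

no solution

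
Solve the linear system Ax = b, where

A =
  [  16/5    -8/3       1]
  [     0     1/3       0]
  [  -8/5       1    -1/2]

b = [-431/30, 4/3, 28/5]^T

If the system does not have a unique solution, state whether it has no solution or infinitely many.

no solution

Row-reduce:
R1 ← R1 / (16/5).
R3 ← R3 + 8/5·R1.
R2 ← R2 / (1/3).
R1 ← R1 + 5/6·R2.
R3 ← R3 + 1/3·R2.
Row 3 reduces to 0 = -1/4, a contradiction. The system is inconsistent.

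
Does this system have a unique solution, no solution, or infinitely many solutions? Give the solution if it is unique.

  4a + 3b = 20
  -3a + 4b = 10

Row-reduce the augmented matrix:
R1 ← R1 / (4).
R2 ← R2 + 3·R1.
R2 ← R2 / (25/4).
R1 ← R1 − 3/4·R2.
Reading off the reduced rows gives a = 2, b = 4.

a = 2, b = 4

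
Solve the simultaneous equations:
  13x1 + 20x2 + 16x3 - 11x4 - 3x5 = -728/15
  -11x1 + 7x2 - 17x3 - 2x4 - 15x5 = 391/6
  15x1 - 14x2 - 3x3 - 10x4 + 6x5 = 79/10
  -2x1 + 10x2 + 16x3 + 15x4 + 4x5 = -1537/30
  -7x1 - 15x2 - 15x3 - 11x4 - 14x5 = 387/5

Row-reduce the augmented matrix:
R1 ← R1 / (13).
R2 ← R2 + 11·R1.
R3 ← R3 − 15·R1.
R4 ← R4 + 2·R1.
R5 ← R5 + 7·R1.
R2 ← R2 / (311/13).
R1 ← R1 − 20/13·R2.
R3 ← R3 + 482/13·R2.
R4 ← R4 − 170/13·R2.
R5 ← R5 + 55/13·R2.
R3 ← R3 / (-8343/311).
R1 ← R1 − 452/311·R3.
R2 ← R2 + 45/311·R3.
R4 ← R4 − 6330/311·R3.
R5 ← R5 + 2176/311·R3.
R4 ← R4 / (22901/2781).
R1 ← R1 + 7697/8343·R4.
R2 ← R2 + 364/927·R4.
R3 ← R3 − 4613/8343·R4.
R5 ← R5 + 125597/8343·R4.
R5 ← R5 / (-1008493/68703).
R1 ← R1 + 6781/68703·R5.
R2 ← R2 + 14949/22901·R5.
R3 ← R3 − 46855/68703·R5.
R4 ← R4 + 888/22901·R5.
Reading off the reduced rows gives x1 = 1/2, x2 = -1, x3 = -7/3, x4 = 1/2, x5 = -13/5.

x1 = 1/2, x2 = -1, x3 = -7/3, x4 = 1/2, x5 = -13/5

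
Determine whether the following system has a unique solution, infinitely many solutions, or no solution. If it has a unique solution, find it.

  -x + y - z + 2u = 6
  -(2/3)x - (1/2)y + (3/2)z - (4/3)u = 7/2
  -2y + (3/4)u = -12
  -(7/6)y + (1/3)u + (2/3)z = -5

Row-reduce the augmented matrix:
R1 ← R1 / (-1).
R2 ← R2 + 2/3·R1.
R2 ← R2 / (-7/6).
R1 ← R1 + 1·R2.
R3 ← R3 + 2·R2.
R4 ← R4 + 7/6·R2.
R3 ← R3 / (-26/7).
R1 ← R1 + 6/7·R3.
R2 ← R2 + 13/7·R3.
R4 ← R4 + 3/2·R3.
R4 ← R4 / (177/208).
R1 ← R1 + 49/52·R4.
R2 ← R2 + 3/8·R4.
R3 ← R3 + 149/104·R4.
Reading off the reduced rows gives x = -3, y = 6, z = 3, u = 0.

x = -3, y = 6, z = 3, u = 0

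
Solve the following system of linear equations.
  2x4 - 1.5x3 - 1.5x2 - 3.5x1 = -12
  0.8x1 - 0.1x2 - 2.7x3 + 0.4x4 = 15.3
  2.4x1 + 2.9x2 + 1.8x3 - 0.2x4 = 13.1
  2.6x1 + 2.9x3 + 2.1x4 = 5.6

x1 = 5, x2 = 3, x3 = -4, x4 = 2

Row-reduce the augmented matrix:
R1 ← R1 / (-7/2).
R2 ← R2 − 4/5·R1.
R3 ← R3 − 12/5·R1.
R4 ← R4 − 13/5·R1.
R2 ← R2 / (-31/70).
R1 ← R1 − 3/7·R2.
R3 ← R3 − 131/70·R2.
R4 ← R4 + 39/35·R2.
R3 ← R3 / (-3747/310).
R1 ← R1 + 78/31·R3.
R2 ← R2 − 213/31·R3.
R4 ← R4 − 2927/310·R3.
R4 ← R4 / (193853/37470).
R1 ← R1 + 924/1249·R4.
R2 ← R2 − 986/1249·R4.
R3 ← R3 + 1486/3747·R4.
Reading off the reduced rows gives x1 = 5, x2 = 3, x3 = -4, x4 = 2.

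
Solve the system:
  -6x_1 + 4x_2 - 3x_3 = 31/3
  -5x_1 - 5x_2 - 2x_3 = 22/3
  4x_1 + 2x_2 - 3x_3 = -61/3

Row-reduce the augmented matrix:
R1 ← R1 / (-6).
R2 ← R2 + 5·R1.
R3 ← R3 − 4·R1.
R2 ← R2 / (-25/3).
R1 ← R1 + 2/3·R2.
R3 ← R3 − 14/3·R2.
R3 ← R3 / (-118/25).
R1 ← R1 − 23/50·R3.
R2 ← R2 + 3/50·R3.
Reading off the reduced rows gives x_1 = -3, x_2 = 1/3, x_3 = 3.

x_1 = -3, x_2 = 1/3, x_3 = 3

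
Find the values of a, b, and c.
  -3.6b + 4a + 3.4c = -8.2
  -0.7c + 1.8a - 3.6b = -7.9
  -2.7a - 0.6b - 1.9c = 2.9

a = -2, b = 1, c = 1

Row-reduce the augmented matrix:
R1 ← R1 / (4).
R2 ← R2 − 9/5·R1.
R3 ← R3 + 27/10·R1.
R2 ← R2 / (-99/50).
R1 ← R1 + 9/10·R2.
R3 ← R3 + 303/100·R2.
R3 ← R3 / (2513/660).
R1 ← R1 − 41/22·R3.
R2 ← R2 − 223/198·R3.
Reading off the reduced rows gives a = -2, b = 1, c = 1.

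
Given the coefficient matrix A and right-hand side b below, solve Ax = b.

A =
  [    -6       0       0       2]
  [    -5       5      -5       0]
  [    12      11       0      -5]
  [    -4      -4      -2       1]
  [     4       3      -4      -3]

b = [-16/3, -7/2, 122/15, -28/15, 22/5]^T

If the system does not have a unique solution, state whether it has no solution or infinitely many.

Row-reduce the augmented matrix:
R1 ← R1 / (-6).
R2 ← R2 + 5·R1.
R3 ← R3 − 12·R1.
R4 ← R4 + 4·R1.
R5 ← R5 − 4·R1.
R2 ← R2 / (5).
R3 ← R3 − 11·R2.
R4 ← R4 + 4·R2.
R5 ← R5 − 3·R2.
R3 ← R3 / (11).
R2 ← R2 + 1·R3.
R4 ← R4 + 6·R3.
R5 ← R5 + 1·R3.
R4 ← R4 / (-7/33).
R1 ← R1 + 1/3·R4.
R2 ← R2 + 1/11·R4.
R3 ← R3 − 8/33·R4.
R5 ← R5 + 14/33·R4.
R5 reduces to 0 = 0, so the extra equation is consistent.
Reading off the reduced rows gives x_1 = 1, x_2 = -1/5, x_3 = -1/2, x_4 = 1/3.

x_1 = 1, x_2 = -1/5, x_3 = -1/2, x_4 = 1/3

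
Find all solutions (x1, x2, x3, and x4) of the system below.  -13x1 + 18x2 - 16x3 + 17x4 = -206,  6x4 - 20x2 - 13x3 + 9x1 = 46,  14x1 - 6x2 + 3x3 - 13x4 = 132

infinitely many solutions

Row-reduce:
R1 ← R1 / (-13).
R2 ← R2 − 9·R1.
R3 ← R3 − 14·R1.
R2 ← R2 / (-98/13).
R1 ← R1 + 18/13·R2.
R3 ← R3 − 174/13·R2.
R3 ← R3 / (-2792/49).
R1 ← R1 − 277/49·R3.
R2 ← R2 − 313/98·R3.
Rank is 3 with 4 unknowns, leaving x4 free.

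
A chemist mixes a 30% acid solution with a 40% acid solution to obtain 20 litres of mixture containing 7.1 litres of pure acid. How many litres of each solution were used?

litres of solution A: 9, litres of solution B: 11

Let a = litres of solution A, b = litres of solution B.
  a + b = 20
  (3/10)a + (2/5)b = 71/10
From equation 1: a = 20 − b.
Substitute into equation 2 and solve: b = 11.
Then a = 9.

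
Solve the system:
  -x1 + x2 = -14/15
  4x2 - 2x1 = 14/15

x1 = 7/3, x2 = 7/5

From equation 1: x1 = 14/15 + x2.
Substitute into equation 2 and solve: x2 = 7/5.
Then x1 = 7/3.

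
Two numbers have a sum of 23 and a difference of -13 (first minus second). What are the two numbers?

Let x = first number, y = second number.
  x + y = 23
  x - y = -13
From equation 1: x = 23 − y.
Substitute into equation 2 and solve: y = 18.
Then x = 5.

first number: 5, second number: 18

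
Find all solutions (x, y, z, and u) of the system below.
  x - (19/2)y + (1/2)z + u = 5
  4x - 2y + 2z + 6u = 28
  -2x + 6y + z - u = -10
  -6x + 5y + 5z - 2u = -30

infinitely many solutions

Row-reduce:
R2 ← R2 − 4·R1.
R3 ← R3 + 2·R1.
R4 ← R4 + 6·R1.
R2 ← R2 / (36).
R1 ← R1 + 19/2·R2.
R3 ← R3 + 13·R2.
R4 ← R4 + 52·R2.
R3 ← R3 / (2).
R1 ← R1 − 1/2·R3.
R4 ← R4 − 8·R3.
Rank is 3 with 4 unknowns, leaving u free.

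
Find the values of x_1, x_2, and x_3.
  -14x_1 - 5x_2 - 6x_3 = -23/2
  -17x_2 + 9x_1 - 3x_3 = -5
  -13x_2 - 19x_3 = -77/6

Row-reduce the augmented matrix:
R1 ← R1 / (-14).
R2 ← R2 − 9·R1.
R2 ← R2 / (-283/14).
R1 ← R1 − 5/14·R2.
R3 ← R3 + 13·R2.
R3 ← R3 / (-4129/283).
R1 ← R1 − 87/283·R3.
R2 ← R2 − 96/283·R3.
Reading off the reduced rows gives x_1 = 1/2, x_2 = 1/2, x_3 = 1/3.

x_1 = 1/2, x_2 = 1/2, x_3 = 1/3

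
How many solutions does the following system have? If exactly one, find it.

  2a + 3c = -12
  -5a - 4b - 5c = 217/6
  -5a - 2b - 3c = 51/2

a = -5/2, b = -3, c = -7/3

Row-reduce the augmented matrix:
R1 ← R1 / (2).
R2 ← R2 + 5·R1.
R3 ← R3 + 5·R1.
R2 ← R2 / (-4).
R3 ← R3 + 2·R2.
R3 ← R3 / (13/4).
R1 ← R1 − 3/2·R3.
R2 ← R2 + 5/8·R3.
Reading off the reduced rows gives a = -5/2, b = -3, c = -7/3.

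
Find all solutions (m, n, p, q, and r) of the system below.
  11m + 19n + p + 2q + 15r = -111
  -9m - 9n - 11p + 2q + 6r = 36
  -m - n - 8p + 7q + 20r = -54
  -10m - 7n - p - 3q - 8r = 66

Row-reduce:
R1 ← R1 / (11).
R2 ← R2 + 9·R1.
R3 ← R3 + 1·R1.
R4 ← R4 + 10·R1.
R2 ← R2 / (72/11).
R1 ← R1 − 19/11·R2.
R3 ← R3 − 8/11·R2.
R4 ← R4 − 113/11·R2.
R3 ← R3 / (-61/9).
R1 ← R1 − 25/9·R3.
R2 ← R2 + 14/9·R3.
R4 ← R4 − 143/9·R3.
R4 ← R4 / (9).
R1 ← R1 − 2·R4.
R2 ← R2 + 1·R4.
R3 ← R3 + 1·R4.
Rank is 4 with 5 unknowns, leaving r free.

infinitely many solutions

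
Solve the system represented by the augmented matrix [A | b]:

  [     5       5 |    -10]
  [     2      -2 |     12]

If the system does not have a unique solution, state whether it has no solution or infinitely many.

Row-reduce the augmented matrix:
R1 ← R1 / (5).
R2 ← R2 − 2·R1.
R2 ← R2 / (-4).
R1 ← R1 − 1·R2.
Reading off the reduced rows gives x_1 = 2, x_2 = -4.

x_1 = 2, x_2 = -4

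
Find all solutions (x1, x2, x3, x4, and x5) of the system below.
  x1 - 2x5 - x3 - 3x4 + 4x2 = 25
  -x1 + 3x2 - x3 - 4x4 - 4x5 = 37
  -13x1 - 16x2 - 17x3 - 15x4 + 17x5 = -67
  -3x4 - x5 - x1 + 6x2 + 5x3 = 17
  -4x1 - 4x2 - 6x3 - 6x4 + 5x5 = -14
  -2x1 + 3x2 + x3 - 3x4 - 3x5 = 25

x1 = 3, x2 = -1, x3 = 1, x4 = -5, x5 = -6

Row-reduce the augmented matrix:
R2 ← R2 + 1·R1.
R3 ← R3 + 13·R1.
R4 ← R4 + 1·R1.
R5 ← R5 + 4·R1.
R6 ← R6 + 2·R1.
R2 ← R2 / (7).
R1 ← R1 − 4·R2.
R3 ← R3 − 36·R2.
R4 ← R4 − 10·R2.
R5 ← R5 − 12·R2.
R6 ← R6 − 11·R2.
R3 ← R3 / (-138/7).
R1 ← R1 − 1/7·R3.
R2 ← R2 + 2/7·R3.
R4 ← R4 − 48/7·R3.
R5 ← R5 + 46/7·R3.
R6 ← R6 − 15/7·R3.
R4 ← R4 / (-52/23).
R1 ← R1 − 20/23·R4.
R2 ← R2 + 17/23·R4.
R3 ← R3 − 21/23·R4.
R6 ← R6 − 1/23·R4.
Swap R5 and R6.
R5 ← R5 / (263/52).
R1 ← R1 − 173/26·R5.
R2 ← R2 + 285/52·R5.
R3 ← R3 − 219/52·R5.
R4 ← R4 + 303/52·R5.
R6 reduces to 0 = 0, so the extra equation is consistent.
Reading off the reduced rows gives x1 = 3, x2 = -1, x3 = 1, x4 = -5, x5 = -6.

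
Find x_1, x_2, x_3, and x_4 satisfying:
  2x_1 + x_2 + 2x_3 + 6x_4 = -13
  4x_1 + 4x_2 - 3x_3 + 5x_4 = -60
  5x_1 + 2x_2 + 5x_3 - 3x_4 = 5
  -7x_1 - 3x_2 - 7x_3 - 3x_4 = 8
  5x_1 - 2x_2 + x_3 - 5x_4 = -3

Row-reduce the augmented matrix:
R1 ← R1 / (2).
R2 ← R2 − 4·R1.
R3 ← R3 − 5·R1.
R4 ← R4 + 7·R1.
R5 ← R5 − 5·R1.
R2 ← R2 / (2).
R1 ← R1 − 1/2·R2.
R3 ← R3 + 1/2·R2.
R4 ← R4 − 1/2·R2.
R5 ← R5 + 9/2·R2.
R3 ← R3 / (-7/4).
R1 ← R1 − 11/4·R3.
R2 ← R2 + 7/2·R3.
R4 ← R4 − 7/4·R3.
R5 ← R5 + 79/4·R3.
Swap R4 and R5.
R4 ← R4 / (1310/7).
R1 ← R1 + 184/7·R4.
R2 ← R2 − 36·R4.
R3 ← R3 − 79/7·R4.
R5 reduces to 0 = 0, so the extra equation is consistent.
Reading off the reduced rows gives x_1 = -5, x_2 = -3, x_3 = 6, x_4 = -2.

x_1 = -5, x_2 = -3, x_3 = 6, x_4 = -2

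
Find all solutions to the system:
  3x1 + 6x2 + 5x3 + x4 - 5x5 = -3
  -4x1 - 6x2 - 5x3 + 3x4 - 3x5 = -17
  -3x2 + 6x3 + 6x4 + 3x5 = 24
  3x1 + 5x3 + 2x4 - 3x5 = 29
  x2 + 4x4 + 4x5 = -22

Row-reduce the augmented matrix:
R1 ← R1 / (3).
R2 ← R2 + 4·R1.
R4 ← R4 − 3·R1.
R2 ← R2 / (2).
R1 ← R1 − 2·R2.
R3 ← R3 + 3·R2.
R4 ← R4 + 6·R2.
R5 ← R5 − 1·R2.
R3 ← R3 / (17/2).
R2 ← R2 − 5/6·R3.
R4 ← R4 − 5·R3.
R5 ← R5 + 5/6·R3.
R4 ← R4 / (113/17).
R1 ← R1 + 4·R4.
R2 ← R2 − 16/17·R4.
R3 ← R3 − 25/17·R4.
R5 ← R5 − 52/17·R4.
R5 ← R5 / (1923/113).
R1 ← R1 + 472/113·R5.
R2 ← R2 + 95/113·R5.
R3 ← R3 − 353/113·R5.
R4 ← R4 + 344/113·R5.
Reading off the reduced rows gives x1 = 4, x2 = -6, x3 = 5, x4 = -4, x5 = 0.

x1 = 4, x2 = -6, x3 = 5, x4 = -4, x5 = 0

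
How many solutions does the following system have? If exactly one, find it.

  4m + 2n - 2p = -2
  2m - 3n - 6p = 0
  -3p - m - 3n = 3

m = -6, n = 6, p = -5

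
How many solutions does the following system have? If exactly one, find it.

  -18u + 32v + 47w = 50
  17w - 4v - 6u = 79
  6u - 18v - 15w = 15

Row-reduce:
R1 ← R1 / (-18).
R2 ← R2 + 6·R1.
R3 ← R3 − 6·R1.
R2 ← R2 / (-44/3).
R1 ← R1 + 16/9·R2.
R3 ← R3 + 22/3·R2.
Row 3 reduces to 0 = 1/2, a contradiction. The system is inconsistent.

no solution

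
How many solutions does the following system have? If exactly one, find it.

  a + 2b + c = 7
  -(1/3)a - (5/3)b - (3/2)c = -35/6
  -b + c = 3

a = 4, b = 0, c = 3

Row-reduce the augmented matrix:
R2 ← R2 + 1/3·R1.
R2 ← R2 / (-1).
R1 ← R1 − 2·R2.
R3 ← R3 + 1·R2.
R3 ← R3 / (13/6).
R1 ← R1 + 4/3·R3.
R2 ← R2 − 7/6·R3.
Reading off the reduced rows gives a = 4, b = 0, c = 3.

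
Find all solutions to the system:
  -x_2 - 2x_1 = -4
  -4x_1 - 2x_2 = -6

no solution

Row-reduce:
R1 ← R1 / (-2).
R2 ← R2 + 4·R1.
Row 2 reduces to 0 = 2, a contradiction. The system is inconsistent.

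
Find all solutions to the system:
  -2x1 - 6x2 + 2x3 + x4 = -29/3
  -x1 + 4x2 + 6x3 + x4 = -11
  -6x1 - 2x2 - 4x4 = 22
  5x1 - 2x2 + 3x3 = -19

Row-reduce the augmented matrix:
R1 ← R1 / (-2).
R2 ← R2 + 1·R1.
R3 ← R3 + 6·R1.
R4 ← R4 − 5·R1.
R2 ← R2 / (7).
R1 ← R1 − 3·R2.
R3 ← R3 − 16·R2.
R4 ← R4 + 17·R2.
R3 ← R3 / (-122/7).
R1 ← R1 + 22/7·R3.
R2 ← R2 − 5/7·R3.
R4 ← R4 − 141/7·R3.
R4 ← R4 / (-695/122).
R1 ← R1 − 46/61·R4.
R2 ← R2 + 16/61·R4.
R3 ← R3 − 57/122·R4.
Reading off the reduced rows gives x1 = -2, x2 = 1, x3 = -7/3, x4 = -3.

x1 = -2, x2 = 1, x3 = -7/3, x4 = -3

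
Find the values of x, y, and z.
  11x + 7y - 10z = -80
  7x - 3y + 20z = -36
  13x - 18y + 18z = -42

x = -6, y = -2, z = 0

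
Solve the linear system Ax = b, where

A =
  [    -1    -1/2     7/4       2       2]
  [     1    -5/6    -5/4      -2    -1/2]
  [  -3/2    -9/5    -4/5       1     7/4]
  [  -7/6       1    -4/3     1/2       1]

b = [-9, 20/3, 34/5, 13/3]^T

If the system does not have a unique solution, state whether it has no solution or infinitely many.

infinitely many solutions

Row-reduce:
R1 ← R1 / (-1).
R2 ← R2 − 1·R1.
R3 ← R3 + 3/2·R1.
R4 ← R4 + 7/6·R1.
R2 ← R2 / (-4/3).
R1 ← R1 − 1/2·R2.
R3 ← R3 + 21/20·R2.
R4 ← R4 − 19/12·R2.
R3 ← R3 / (-611/160).
R1 ← R1 + 25/16·R3.
R2 ← R2 + 3/8·R3.
R4 ← R4 + 89/32·R3.
R4 ← R4 / (-1381/3666).
R1 ← R1 + 722/611·R4.
R2 ← R2 − 120/611·R4.
R3 ← R3 − 320/611·R4.
Rank is 4 with 5 unknowns, leaving x_5 free.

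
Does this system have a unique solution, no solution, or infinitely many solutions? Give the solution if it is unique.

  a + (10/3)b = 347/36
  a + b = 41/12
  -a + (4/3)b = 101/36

Row-reduce the augmented matrix:
R2 ← R2 − 1·R1.
R3 ← R3 + 1·R1.
R2 ← R2 / (-7/3).
R1 ← R1 − 10/3·R2.
R3 ← R3 − 14/3·R2.
R3 reduces to 0 = 0, so the extra equation is consistent.
Reading off the reduced rows gives a = 3/4, b = 8/3.

a = 3/4, b = 8/3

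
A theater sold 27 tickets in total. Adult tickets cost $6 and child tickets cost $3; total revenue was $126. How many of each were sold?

adult tickets: 15, child tickets: 12

Let a = adult tickets, c = child tickets.
  a + c = 27
  3c + 6a = 126
From equation 1: a = 27 − c.
Substitute into equation 2 and solve: c = 12.
Then a = 15.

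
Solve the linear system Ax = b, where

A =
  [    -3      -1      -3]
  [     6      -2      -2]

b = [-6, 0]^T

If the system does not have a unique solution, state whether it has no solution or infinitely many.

Row-reduce:
R1 ← R1 / (-3).
R2 ← R2 − 6·R1.
R2 ← R2 / (-4).
R1 ← R1 − 1/3·R2.
Rank is 2 with 3 unknowns, leaving x_3 free.

infinitely many solutions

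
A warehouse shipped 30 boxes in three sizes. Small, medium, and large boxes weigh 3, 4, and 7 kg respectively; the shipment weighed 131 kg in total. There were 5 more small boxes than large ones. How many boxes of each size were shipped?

small boxes: 13, medium boxes: 9, large boxes: 8

Let s = small boxes, m = medium boxes, l = large boxes.
  s + m + l = 30
  3s + 4m + 7l = 131
  s - l = 5
Row-reduce the augmented matrix:
R2 ← R2 − 3·R1.
R3 ← R3 − 1·R1.
R1 ← R1 − 1·R2.
R3 ← R3 + 1·R2.
R3 ← R3 / (2).
R1 ← R1 + 3·R3.
R2 ← R2 − 4·R3.
Reading off the reduced rows gives s = 13, m = 9, l = 8.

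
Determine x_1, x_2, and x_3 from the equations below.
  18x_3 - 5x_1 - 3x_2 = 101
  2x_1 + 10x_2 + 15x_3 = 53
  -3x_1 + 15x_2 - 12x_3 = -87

x_1 = -1, x_2 = -2, x_3 = 5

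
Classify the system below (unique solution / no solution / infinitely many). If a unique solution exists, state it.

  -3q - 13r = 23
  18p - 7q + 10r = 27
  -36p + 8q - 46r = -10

Row-reduce:
Swap R1 and R2.
R1 ← R1 / (18).
R3 ← R3 + 36·R1.
R2 ← R2 / (-3).
R1 ← R1 + 7/18·R2.
R3 ← R3 + 6·R2.
Row 3 reduces to 0 = -2, a contradiction. The system is inconsistent.

no solution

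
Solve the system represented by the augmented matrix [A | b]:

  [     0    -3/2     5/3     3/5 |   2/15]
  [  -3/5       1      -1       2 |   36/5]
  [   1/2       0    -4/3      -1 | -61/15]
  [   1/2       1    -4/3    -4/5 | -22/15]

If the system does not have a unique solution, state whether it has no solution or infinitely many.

Row-reduce the augmented matrix:
Swap R1 and R2.
R1 ← R1 / (-3/5).
R3 ← R3 − 1/2·R1.
R4 ← R4 − 1/2·R1.
R2 ← R2 / (-3/2).
R1 ← R1 + 5/3·R2.
R3 ← R3 − 5/6·R2.
R4 ← R4 − 11/6·R2.
R3 ← R3 / (-67/54).
R1 ← R1 + 5/27·R3.
R2 ← R2 + 10/9·R3.
R4 ← R4 + 7/54·R3.
R4 ← R4 / (501/335).
R1 ← R1 + 278/67·R4.
R2 ← R2 + 434/335·R4.
R3 ← R3 + 54/67·R4.
Reading off the reduced rows gives x_1 = 0, x_2 = 2, x_3 = 4/5, x_4 = 3.

x_1 = 0, x_2 = 2, x_3 = 4/5, x_4 = 3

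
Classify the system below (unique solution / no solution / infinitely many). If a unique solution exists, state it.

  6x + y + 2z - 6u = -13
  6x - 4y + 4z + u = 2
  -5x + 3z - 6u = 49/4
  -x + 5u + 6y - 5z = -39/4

Row-reduce the augmented matrix:
R1 ← R1 / (6).
R2 ← R2 − 6·R1.
R3 ← R3 + 5·R1.
R4 ← R4 + 1·R1.
R2 ← R2 / (-5).
R1 ← R1 − 1/6·R2.
R3 ← R3 − 5/6·R2.
R4 ← R4 − 37/6·R2.
R3 ← R3 / (5).
R1 ← R1 − 2/5·R3.
R2 ← R2 + 2/5·R3.
R4 ← R4 + 11/5·R3.
R4 ← R4 / (623/75).
R1 ← R1 − 1/50·R4.
R2 ← R2 + 164/75·R4.
R3 ← R3 + 59/30·R4.
Reading off the reduced rows gives x = -2, y = -1/2, z = 11/4, u = 1.

x = -2, y = -1/2, z = 11/4, u = 1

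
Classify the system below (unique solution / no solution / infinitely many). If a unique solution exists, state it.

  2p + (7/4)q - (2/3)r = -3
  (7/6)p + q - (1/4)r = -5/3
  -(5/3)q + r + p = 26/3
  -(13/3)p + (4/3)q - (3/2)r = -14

Row-reduce the augmented matrix:
R1 ← R1 / (2).
R2 ← R2 − 7/6·R1.
R3 ← R3 − 1·R1.
R4 ← R4 + 13/3·R1.
R2 ← R2 / (-1/48).
R1 ← R1 − 7/8·R2.
R3 ← R3 + 61/24·R2.
R4 ← R4 − 41/8·R2.
R3 ← R3 / (-281/18).
R1 ← R1 − 11/2·R3.
R2 ← R2 + 20/3·R3.
R4 ← R4 − 281/9·R3.
R4 reduces to 0 = 0, so the extra equation is consistent.
Reading off the reduced rows gives p = 2, q = -4, r = 0.

p = 2, q = -4, r = 0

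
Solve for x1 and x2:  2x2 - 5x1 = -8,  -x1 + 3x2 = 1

x1 = 2, x2 = 1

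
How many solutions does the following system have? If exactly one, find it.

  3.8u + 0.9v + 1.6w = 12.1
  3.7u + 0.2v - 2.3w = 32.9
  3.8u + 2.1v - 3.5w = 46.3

Row-reduce the augmented matrix:
R1 ← R1 / (19/5).
R2 ← R2 − 37/10·R1.
R3 ← R3 − 19/5·R1.
R2 ← R2 / (-257/380).
R1 ← R1 − 9/38·R2.
R3 ← R3 − 6/5·R2.
R3 ← R3 / (-30699/2570).
R1 ← R1 + 239/257·R3.
R2 ← R2 − 1466/257·R3.
Reading off the reduced rows gives u = 5, v = 3, w = -6.

u = 5, v = 3, w = -6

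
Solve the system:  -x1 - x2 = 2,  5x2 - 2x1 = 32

Row-reduce the augmented matrix:
R1 ← R1 / (-1).
R2 ← R2 + 2·R1.
R2 ← R2 / (7).
R1 ← R1 − 1·R2.
Reading off the reduced rows gives x1 = -6, x2 = 4.

x1 = -6, x2 = 4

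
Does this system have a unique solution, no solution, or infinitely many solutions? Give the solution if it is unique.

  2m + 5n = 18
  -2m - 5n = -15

Row-reduce:
R1 ← R1 / (2).
R2 ← R2 + 2·R1.
Row 2 reduces to 0 = 3, a contradiction. The system is inconsistent.

no solution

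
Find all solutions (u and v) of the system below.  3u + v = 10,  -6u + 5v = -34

u = 4, v = -2

Row-reduce the augmented matrix:
R1 ← R1 / (3).
R2 ← R2 + 6·R1.
R2 ← R2 / (7).
R1 ← R1 − 1/3·R2.
Reading off the reduced rows gives u = 4, v = -2.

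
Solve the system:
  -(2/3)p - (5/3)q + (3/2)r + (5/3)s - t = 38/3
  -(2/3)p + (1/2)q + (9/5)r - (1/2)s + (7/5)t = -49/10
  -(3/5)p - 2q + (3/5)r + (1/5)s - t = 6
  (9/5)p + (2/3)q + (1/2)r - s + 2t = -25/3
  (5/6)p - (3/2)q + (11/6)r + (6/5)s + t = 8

p = 0, q = -2, r = 0, s = 5, t = -1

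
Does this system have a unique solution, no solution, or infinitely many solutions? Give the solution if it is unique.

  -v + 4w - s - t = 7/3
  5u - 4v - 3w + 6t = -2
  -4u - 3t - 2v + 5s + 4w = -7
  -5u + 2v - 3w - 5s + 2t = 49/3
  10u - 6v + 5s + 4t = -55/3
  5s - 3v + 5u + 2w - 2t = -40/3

Row-reduce the augmented matrix:
Swap R1 and R2.
R1 ← R1 / (5).
R3 ← R3 + 4·R1.
R4 ← R4 + 5·R1.
R5 ← R5 − 10·R1.
R6 ← R6 − 5·R1.
R2 ← R2 / (-1).
R1 ← R1 + 4/5·R2.
R3 ← R3 + 26/5·R2.
R4 ← R4 + 2·R2.
R5 ← R5 − 2·R2.
R6 ← R6 − 1·R2.
R3 ← R3 / (-96/5).
R1 ← R1 + 19/5·R3.
R2 ← R2 + 4·R3.
R4 ← R4 + 14·R3.
R5 ← R5 − 14·R3.
R6 ← R6 − 9·R3.
R4 ← R4 / (-167/16).
R1 ← R1 + 39/32·R4.
R2 ← R2 + 9/8·R4.
R3 ← R3 + 17/32·R4.
R5 ← R5 − 167/16·R4.
R6 ← R6 − 281/32·R4.
Swap R5 and R6.
R5 ← R5 / (-1603/1002).
R1 ← R1 − 43/1002·R5.
R2 ← R2 + 494/501·R5.
R3 ← R3 + 205/334·R5.
R4 ← R4 + 235/501·R5.
R6 reduces to 0 = 0, so the extra equation is consistent.
Reading off the reduced rows gives u = -1, v = -2, w = -1, s = -3, t = -4/3.

u = -1, v = -2, w = -1, s = -3, t = -4/3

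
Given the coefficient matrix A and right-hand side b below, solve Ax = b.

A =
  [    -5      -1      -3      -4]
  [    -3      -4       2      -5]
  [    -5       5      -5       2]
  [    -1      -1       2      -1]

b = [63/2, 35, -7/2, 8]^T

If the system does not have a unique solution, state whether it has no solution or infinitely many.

Row-reduce the augmented matrix:
R1 ← R1 / (-5).
R2 ← R2 + 3·R1.
R3 ← R3 + 5·R1.
R4 ← R4 + 1·R1.
R2 ← R2 / (-17/5).
R1 ← R1 − 1/5·R2.
R3 ← R3 − 6·R2.
R4 ← R4 + 4/5·R2.
R3 ← R3 / (80/17).
R1 ← R1 − 14/17·R3.
R2 ← R2 + 19/17·R3.
R4 ← R4 − 29/17·R3.
R4 ← R4 / (-1/10).
R1 ← R1 − 2/5·R4.
R2 ← R2 − 11/10·R4.
R3 ← R3 − 3/10·R4.
Reading off the reduced rows gives x_1 = -3, x_2 = -3, x_3 = -1/2, x_4 = -3.

x_1 = -3, x_2 = -3, x_3 = -1/2, x_4 = -3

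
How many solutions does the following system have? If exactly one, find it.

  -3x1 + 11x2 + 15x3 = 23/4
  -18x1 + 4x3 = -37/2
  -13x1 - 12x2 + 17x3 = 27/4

x1 = 5/4, x2 = -1/2, x3 = 1

Row-reduce the augmented matrix:
R1 ← R1 / (-3).
R2 ← R2 + 18·R1.
R3 ← R3 + 13·R1.
R2 ← R2 / (-66).
R1 ← R1 + 11/3·R2.
R3 ← R3 + 179/3·R2.
R3 ← R3 / (2945/99).
R1 ← R1 + 2/9·R3.
R2 ← R2 − 43/33·R3.
Reading off the reduced rows gives x1 = 5/4, x2 = -1/2, x3 = 1.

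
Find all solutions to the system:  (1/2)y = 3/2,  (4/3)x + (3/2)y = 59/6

Row-reduce the augmented matrix:
Swap R1 and R2.
R1 ← R1 / (4/3).
R2 ← R2 / (1/2).
R1 ← R1 − 9/8·R2.
Reading off the reduced rows gives x = 4, y = 3.

x = 4, y = 3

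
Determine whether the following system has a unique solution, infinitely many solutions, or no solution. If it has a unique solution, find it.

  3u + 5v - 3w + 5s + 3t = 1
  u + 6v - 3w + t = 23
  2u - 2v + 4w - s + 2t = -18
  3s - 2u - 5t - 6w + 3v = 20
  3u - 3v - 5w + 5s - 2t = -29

u = -4, v = 4, w = -1, s = -2, t = 0

Row-reduce the augmented matrix:
R1 ← R1 / (3).
R2 ← R2 − 1·R1.
R3 ← R3 − 2·R1.
R4 ← R4 + 2·R1.
R5 ← R5 − 3·R1.
R2 ← R2 / (13/3).
R1 ← R1 − 5/3·R2.
R3 ← R3 + 16/3·R2.
R4 ← R4 − 19/3·R2.
R5 ← R5 + 8·R2.
R3 ← R3 / (46/13).
R1 ← R1 + 3/13·R3.
R2 ← R2 + 6/13·R3.
R4 ← R4 + 66/13·R3.
R5 ← R5 + 74/13·R3.
R4 ← R4 / (-9/23).
R1 ← R1 − 87/46·R4.
R2 ← R2 + 28/23·R4.
R3 ← R3 + 83/46·R4.
R5 ← R5 + 307/23·R4.
R5 ← R5 / (292/3).
R1 ← R1 + 27/2·R5.
R2 ← R2 − 28/3·R5.
R3 ← R3 − 83/6·R5.
R4 ← R4 − 23/3·R5.
Reading off the reduced rows gives u = -4, v = 4, w = -1, s = -2, t = 0.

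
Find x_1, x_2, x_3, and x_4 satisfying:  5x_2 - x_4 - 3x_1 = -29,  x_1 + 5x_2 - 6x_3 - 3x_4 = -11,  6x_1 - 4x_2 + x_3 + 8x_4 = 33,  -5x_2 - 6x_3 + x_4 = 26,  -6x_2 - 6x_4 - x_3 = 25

x_1 = 3, x_2 = -4, x_3 = -1, x_4 = 0

Row-reduce the augmented matrix:
R1 ← R1 / (-3).
R2 ← R2 − 1·R1.
R3 ← R3 − 6·R1.
R2 ← R2 / (20/3).
R1 ← R1 + 5/3·R2.
R3 ← R3 − 6·R2.
R4 ← R4 + 5·R2.
R5 ← R5 + 6·R2.
R3 ← R3 / (32/5).
R1 ← R1 + 3/2·R3.
R2 ← R2 + 9/10·R3.
R4 ← R4 + 21/2·R3.
R5 ← R5 + 32/5·R3.
R4 ← R4 / (849/64).
R1 ← R1 − 103/64·R4.
R2 ← R2 − 49/64·R4.
R3 ← R3 − 45/32·R4.
R5 reduces to 0 = 0, so the extra equation is consistent.
Reading off the reduced rows gives x_1 = 3, x_2 = -4, x_3 = -1, x_4 = 0.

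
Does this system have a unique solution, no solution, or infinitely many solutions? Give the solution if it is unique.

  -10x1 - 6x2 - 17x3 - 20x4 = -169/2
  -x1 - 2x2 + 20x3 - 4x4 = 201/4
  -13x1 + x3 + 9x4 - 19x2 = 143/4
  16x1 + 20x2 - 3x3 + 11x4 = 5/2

Row-reduce the augmented matrix:
R1 ← R1 / (-10).
R2 ← R2 + 1·R1.
R3 ← R3 + 13·R1.
R4 ← R4 − 16·R1.
R2 ← R2 / (-7/5).
R1 ← R1 − 3/5·R2.
R3 ← R3 + 56/5·R2.
R4 ← R4 − 52/5·R2.
R3 ← R3 / (-301/2).
R1 ← R1 − 11·R3.
R2 ← R2 + 31/2·R3.
R4 ← R4 − 131·R3.
R4 ← R4 / (367/43).
R1 ← R1 − 1466/301·R4.
R2 ← R2 + 1151/301·R4.
R3 ← R3 + 102/301·R4.
Reading off the reduced rows gives x1 = -9/4, x2 = 1, x3 = 3, x4 = 5/2.

x1 = -9/4, x2 = 1, x3 = 3, x4 = 5/2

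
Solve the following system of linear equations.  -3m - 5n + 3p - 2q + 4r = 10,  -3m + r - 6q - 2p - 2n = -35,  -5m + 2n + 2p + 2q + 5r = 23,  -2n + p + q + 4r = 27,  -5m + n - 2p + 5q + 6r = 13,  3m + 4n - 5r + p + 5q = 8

Row-reduce the augmented matrix:
R1 ← R1 / (-3).
R2 ← R2 + 3·R1.
R3 ← R3 + 5·R1.
R5 ← R5 + 5·R1.
R6 ← R6 − 3·R1.
R2 ← R2 / (3).
R1 ← R1 − 5/3·R2.
R3 ← R3 − 31/3·R2.
R4 ← R4 + 2·R2.
R5 ← R5 − 28/3·R2.
R6 ← R6 + 1·R2.
R3 ← R3 / (128/9).
R1 ← R1 − 16/9·R3.
R2 ← R2 + 5/3·R3.
R4 ← R4 + 7/3·R3.
R5 ← R5 − 77/9·R3.
R6 ← R6 − 7/3·R3.
R4 ← R4 / (47/32).
R1 ← R1 − 1/2·R4.
R2 ← R2 − 29/32·R4.
R3 ← R3 − 43/32·R4.
R5 ← R5 − 297/32·R4.
R6 ← R6 + 47/32·R4.
R5 ← R5 / (-854/47).
R1 ← R1 + 90/47·R5.
R2 ← R2 + 197/94·R5.
R3 ← R3 + 237/94·R5.
R4 ← R4 − 219/94·R5.
R6 reduces to 0 = 0, so the extra equation is consistent.
Reading off the reduced rows gives m = 5, n = 2, p = 5, q = 2, r = 6.

m = 5, n = 2, p = 5, q = 2, r = 6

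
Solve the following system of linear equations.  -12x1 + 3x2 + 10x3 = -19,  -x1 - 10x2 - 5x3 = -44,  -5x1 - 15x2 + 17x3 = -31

x1 = 4, x2 = 3, x3 = 2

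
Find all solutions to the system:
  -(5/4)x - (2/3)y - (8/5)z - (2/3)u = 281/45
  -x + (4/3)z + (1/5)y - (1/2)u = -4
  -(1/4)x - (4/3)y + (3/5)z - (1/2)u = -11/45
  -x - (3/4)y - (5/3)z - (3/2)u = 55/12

Row-reduce the augmented matrix:
R1 ← R1 / (-5/4).
R2 ← R2 + 1·R1.
R3 ← R3 + 1/4·R1.
R4 ← R4 + 1·R1.
R2 ← R2 / (11/15).
R1 ← R1 − 8/15·R2.
R3 ← R3 + 6/5·R2.
R4 ← R4 + 13/60·R2.
R3 ← R3 / (1429/275).
R1 ← R1 + 512/825·R3.
R2 ← R2 − 196/55·R3.
R4 ← R4 − 106/275·R3.
R4 ← R4 / (-32021/34296).
R1 ← R1 − 6068/12861·R4.
R2 ← R2 − 2225/8574·R4.
R3 ← R3 + 515/8574·R4.
Reading off the reduced rows gives x = -4/3, y = -5/3, z = -3, u = 2.

x = -4/3, y = -5/3, z = -3, u = 2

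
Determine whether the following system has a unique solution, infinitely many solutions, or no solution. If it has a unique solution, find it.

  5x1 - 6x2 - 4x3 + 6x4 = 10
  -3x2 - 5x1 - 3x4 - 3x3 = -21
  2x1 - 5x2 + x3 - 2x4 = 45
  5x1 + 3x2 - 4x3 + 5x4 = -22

x1 = 6, x2 = -4, x3 = 5, x4 = -4

Row-reduce the augmented matrix:
R1 ← R1 / (5).
R2 ← R2 + 5·R1.
R3 ← R3 − 2·R1.
R4 ← R4 − 5·R1.
R2 ← R2 / (-9).
R1 ← R1 + 6/5·R2.
R3 ← R3 + 13/5·R2.
R4 ← R4 − 9·R2.
R3 ← R3 / (208/45).
R1 ← R1 − 2/15·R3.
R2 ← R2 − 7/9·R3.
R4 ← R4 + 7·R3.
R4 ← R4 / (-1243/208).
R1 ← R1 − 99/104·R4.
R2 ← R2 − 115/208·R4.
R3 ← R3 + 237/208·R4.
Reading off the reduced rows gives x1 = 6, x2 = -4, x3 = 5, x4 = -4.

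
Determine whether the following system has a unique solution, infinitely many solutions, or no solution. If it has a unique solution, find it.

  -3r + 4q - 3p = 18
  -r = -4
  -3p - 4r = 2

p = -6, q = 3, r = 4

Row-reduce the augmented matrix:
R1 ← R1 / (-3).
R3 ← R3 + 3·R1.
Swap R2 and R3.
R2 ← R2 / (-4).
R1 ← R1 + 4/3·R2.
R3 ← R3 / (-1).
R1 ← R1 − 4/3·R3.
R2 ← R2 − 1/4·R3.
Reading off the reduced rows gives p = -6, q = 3, r = 4.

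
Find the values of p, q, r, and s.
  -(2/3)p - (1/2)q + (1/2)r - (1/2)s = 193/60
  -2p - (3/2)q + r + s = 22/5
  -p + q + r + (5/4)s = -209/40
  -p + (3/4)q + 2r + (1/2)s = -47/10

p = -5/2, q = -13/5, r = -2, s = -5/2

Row-reduce the augmented matrix:
R1 ← R1 / (-2/3).
R2 ← R2 + 2·R1.
R3 ← R3 + 1·R1.
R4 ← R4 + 1·R1.
Swap R2 and R3.
R2 ← R2 / (7/4).
R1 ← R1 − 3/4·R2.
R4 ← R4 − 3/2·R2.
R3 ← R3 / (-1/2).
R1 ← R1 + 6/7·R3.
R2 ← R2 − 1/7·R3.
R4 ← R4 − 29/28·R3.
R4 ← R4 / (33/7).
R1 ← R1 + 123/28·R4.
R2 ← R2 − 13/7·R4.
R3 ← R3 + 5·R4.
Reading off the reduced rows gives p = -5/2, q = -13/5, r = -2, s = -5/2.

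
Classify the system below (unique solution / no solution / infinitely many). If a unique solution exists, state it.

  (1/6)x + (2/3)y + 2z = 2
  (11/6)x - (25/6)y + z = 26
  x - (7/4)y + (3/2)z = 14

infinitely many solutions

Row-reduce:
R1 ← R1 / (1/6).
R2 ← R2 − 11/6·R1.
R3 ← R3 − 1·R1.
R2 ← R2 / (-23/2).
R1 ← R1 − 4·R2.
R3 ← R3 + 23/4·R2.
Rank is 2 with 3 unknowns, leaving z free.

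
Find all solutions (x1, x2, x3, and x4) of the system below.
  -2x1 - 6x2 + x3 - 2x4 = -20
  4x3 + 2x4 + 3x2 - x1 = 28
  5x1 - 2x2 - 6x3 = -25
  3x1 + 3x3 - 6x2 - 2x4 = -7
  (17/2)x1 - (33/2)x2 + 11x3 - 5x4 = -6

no solution

Row-reduce:
R1 ← R1 / (-2).
R2 ← R2 + 1·R1.
R3 ← R3 − 5·R1.
R4 ← R4 − 3·R1.
R5 ← R5 − 17/2·R1.
R2 ← R2 / (6).
R1 ← R1 − 3·R2.
R3 ← R3 + 17·R2.
R4 ← R4 + 15·R2.
R5 ← R5 + 42·R2.
R3 ← R3 / (77/12).
R1 ← R1 + 9/4·R3.
R2 ← R2 − 7/12·R3.
R4 ← R4 − 53/4·R3.
R5 ← R5 − 159/4·R3.
R4 ← R4 / (-52/11).
R1 ← R1 − 8/11·R4.
R2 ← R2 − 2/11·R4.
R3 ← R3 − 6/11·R4.
R5 ← R5 + 156/11·R4.
Row 5 reduces to 0 = 1, a contradiction. The system is inconsistent.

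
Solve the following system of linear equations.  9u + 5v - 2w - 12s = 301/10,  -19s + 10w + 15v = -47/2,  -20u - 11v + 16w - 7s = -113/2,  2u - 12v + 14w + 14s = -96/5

Row-reduce the augmented matrix:
R1 ← R1 / (9).
R3 ← R3 + 20·R1.
R4 ← R4 − 2·R1.
R2 ← R2 / (15).
R1 ← R1 − 5/9·R2.
R3 ← R3 − 1/9·R2.
R4 ← R4 + 118/9·R2.
R3 ← R3 / (310/27).
R1 ← R1 + 16/27·R3.
R2 ← R2 − 2/3·R3.
R4 ← R4 − 626/27·R3.
R4 ← R4 / (1694/25).
R1 ← R1 + 59/25·R4.
R2 ← R2 − 17/25·R4.
R3 ← R3 + 73/25·R4.
Reading off the reduced rows gives u = 12/5, v = -3/2, w = -2, s = -1.

u = 12/5, v = -3/2, w = -2, s = -1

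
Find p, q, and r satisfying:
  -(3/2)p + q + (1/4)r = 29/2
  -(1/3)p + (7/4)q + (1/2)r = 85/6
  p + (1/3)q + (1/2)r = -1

p = -5, q = 6, r = 4

Row-reduce the augmented matrix:
R1 ← R1 / (-3/2).
R2 ← R2 + 1/3·R1.
R3 ← R3 − 1·R1.
R2 ← R2 / (55/36).
R1 ← R1 + 2/3·R2.
R3 ← R3 − 1·R2.
R3 ← R3 / (62/165).
R1 ← R1 − 3/110·R3.
R2 ← R2 − 16/55·R3.
Reading off the reduced rows gives p = -5, q = 6, r = 4.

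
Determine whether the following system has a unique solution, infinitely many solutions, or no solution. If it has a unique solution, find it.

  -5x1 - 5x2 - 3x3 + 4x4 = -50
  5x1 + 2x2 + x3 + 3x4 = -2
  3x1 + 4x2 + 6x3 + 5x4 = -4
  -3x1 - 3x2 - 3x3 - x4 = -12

x1 = 2, x2 = 2, x3 = 2, x4 = -6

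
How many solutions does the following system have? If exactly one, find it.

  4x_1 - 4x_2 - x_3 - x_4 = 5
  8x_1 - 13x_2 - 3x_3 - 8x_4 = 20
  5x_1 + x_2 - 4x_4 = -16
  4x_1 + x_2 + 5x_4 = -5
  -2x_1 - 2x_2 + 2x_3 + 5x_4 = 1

x_1 = -2, x_2 = -2, x_3 = -6, x_4 = 1

Row-reduce the augmented matrix:
R1 ← R1 / (4).
R2 ← R2 − 8·R1.
R3 ← R3 − 5·R1.
R4 ← R4 − 4·R1.
R5 ← R5 + 2·R1.
R2 ← R2 / (-5).
R1 ← R1 + 1·R2.
R3 ← R3 − 6·R2.
R4 ← R4 − 5·R2.
R5 ← R5 + 4·R2.
R3 ← R3 / (1/20).
R1 ← R1 + 1/20·R3.
R2 ← R2 − 1/5·R3.
R5 ← R5 − 23/10·R3.
Swap R4 and R5.
R4 ← R4 / (467).
R1 ← R1 + 9·R4.
R2 ← R2 − 41·R4.
R3 ← R3 + 199·R4.
R5 reduces to 0 = 0, so the extra equation is consistent.
Reading off the reduced rows gives x_1 = -2, x_2 = -2, x_3 = -6, x_4 = 1.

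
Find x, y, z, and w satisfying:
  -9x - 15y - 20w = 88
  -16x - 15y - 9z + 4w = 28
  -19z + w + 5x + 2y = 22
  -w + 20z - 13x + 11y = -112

x = 3, y = -5, z = -1, w = -2

Row-reduce the augmented matrix:
R1 ← R1 / (-9).
R2 ← R2 + 16·R1.
R3 ← R3 − 5·R1.
R4 ← R4 + 13·R1.
R2 ← R2 / (35/3).
R1 ← R1 − 5/3·R2.
R3 ← R3 + 19/3·R2.
R4 ← R4 − 98/3·R2.
R3 ← R3 / (-836/35).
R1 ← R1 − 9/7·R3.
R2 ← R2 + 27/35·R3.
R4 ← R4 − 226/5·R3.
R4 ← R4 / (-25651/418).
R1 ← R1 + 2355/836·R4.
R2 ← R2 − 7583/2508·R4.
R3 ← R3 + 1193/2508·R4.
Reading off the reduced rows gives x = 3, y = -5, z = -1, w = -2.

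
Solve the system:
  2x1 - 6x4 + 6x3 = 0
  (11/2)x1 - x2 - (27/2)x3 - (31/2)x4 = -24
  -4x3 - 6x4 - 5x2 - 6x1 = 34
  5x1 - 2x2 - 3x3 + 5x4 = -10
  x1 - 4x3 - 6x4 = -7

no solution

Row-reduce:
R1 ← R1 / (2).
R2 ← R2 − 11/2·R1.
R3 ← R3 + 6·R1.
R4 ← R4 − 5·R1.
R5 ← R5 − 1·R1.
R2 ← R2 / (-1).
R3 ← R3 + 5·R2.
R4 ← R4 + 2·R2.
R3 ← R3 / (164).
R1 ← R1 − 3·R3.
R2 ← R2 − 30·R3.
R4 ← R4 − 42·R3.
R5 ← R5 + 7·R3.
R4 ← R4 / (2085/82).
R1 ← R1 + 405/164·R4.
R2 ← R2 − 353/82·R4.
R3 ← R3 + 29/164·R4.
R5 ← R5 + 695/164·R4.
Row 5 reduces to 0 = -2/3, a contradiction. The system is inconsistent.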